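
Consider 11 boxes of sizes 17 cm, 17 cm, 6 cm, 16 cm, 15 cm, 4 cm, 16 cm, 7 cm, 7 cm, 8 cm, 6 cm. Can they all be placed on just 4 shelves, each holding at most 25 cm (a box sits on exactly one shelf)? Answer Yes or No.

No

Total = 119 cm; ⌈119/25⌉ = 5.
At least 5 shelves are required, but only 4 are allowed.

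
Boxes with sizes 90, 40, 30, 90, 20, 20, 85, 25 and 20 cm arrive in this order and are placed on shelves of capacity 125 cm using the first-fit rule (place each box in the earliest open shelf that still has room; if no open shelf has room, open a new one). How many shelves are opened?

4

  90 → shelf 1 (new)  [load 90/125]
  40 → shelf 2 (new)  [load 40/125]
  30 → shelf 1  [load 120/125]
  90 → shelf 3 (new)  [load 90/125]
  20 → shelf 2  [load 60/125]
  20 → shelf 2  [load 80/125]
  85 → shelf 4 (new)  [load 85/125]
  25 → shelf 2  [load 105/125]
  20 → shelf 2  [load 125/125]
4 shelves opened.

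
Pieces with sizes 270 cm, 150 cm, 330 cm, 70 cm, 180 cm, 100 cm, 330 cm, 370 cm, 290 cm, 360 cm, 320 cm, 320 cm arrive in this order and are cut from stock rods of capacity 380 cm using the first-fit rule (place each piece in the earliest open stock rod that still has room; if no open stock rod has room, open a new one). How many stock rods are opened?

10

  270 → stock rod 1 (new)  [load 270/380]
  150 → stock rod 2 (new)  [load 150/380]
  330 → stock rod 3 (new)  [load 330/380]
  70 → stock rod 1  [load 340/380]
  180 → stock rod 2  [load 330/380]
  100 → stock rod 4 (new)  [load 100/380]
  330 → stock rod 5 (new)  [load 330/380]
  370 → stock rod 6 (new)  [load 370/380]
  290 → stock rod 7 (new)  [load 290/380]
  360 → stock rod 8 (new)  [load 360/380]
  320 → stock rod 9 (new)  [load 320/380]
  320 → stock rod 10 (new)  [load 320/380]
10 stock rods opened.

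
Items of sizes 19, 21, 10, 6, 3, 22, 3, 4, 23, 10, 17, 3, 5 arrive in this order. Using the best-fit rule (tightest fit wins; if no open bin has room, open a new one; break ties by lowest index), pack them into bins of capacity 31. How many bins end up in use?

  19 → bin 1 (new)  [load 19/31]
  21 → bin 2 (new)  [load 21/31]
  10 → bin 2  [load 31/31]
  6 → bin 1  [load 25/31]
  3 → bin 1  [load 28/31]
  22 → bin 3 (new)  [load 22/31]
  3 → bin 1  [load 31/31]
  4 → bin 3  [load 26/31]
  23 → bin 4 (new)  [load 23/31]
  10 → bin 5 (new)  [load 10/31]
  17 → bin 5  [load 27/31]
  3 → bin 5  [load 30/31]
  5 → bin 3  [load 31/31]
5 bins opened.

5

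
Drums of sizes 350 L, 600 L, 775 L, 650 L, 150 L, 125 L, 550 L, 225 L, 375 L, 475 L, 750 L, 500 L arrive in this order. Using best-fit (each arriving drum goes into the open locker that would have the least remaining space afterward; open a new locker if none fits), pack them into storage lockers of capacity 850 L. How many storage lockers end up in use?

  350 → locker 1 (new)  [load 350/850]
  600 → locker 2 (new)  [load 600/850]
  775 → locker 3 (new)  [load 775/850]
  650 → locker 4 (new)  [load 650/850]
  150 → locker 4  [load 800/850]
  125 → locker 2  [load 725/850]
  550 → locker 5 (new)  [load 550/850]
  225 → locker 5  [load 775/850]
  375 → locker 1  [load 725/850]
  475 → locker 6 (new)  [load 475/850]
  750 → locker 7 (new)  [load 750/850]
  500 → locker 8 (new)  [load 500/850]
8 storage lockers opened.

8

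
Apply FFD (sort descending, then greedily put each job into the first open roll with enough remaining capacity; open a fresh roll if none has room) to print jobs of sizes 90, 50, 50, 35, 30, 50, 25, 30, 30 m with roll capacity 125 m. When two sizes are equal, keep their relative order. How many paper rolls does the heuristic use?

4

Sorted descending: 90, 50, 50, 50, 35, 30, 30, 30, 25.
  90 → roll 1 (new)  [load 90/125]
  50 → roll 2 (new)  [load 50/125]
  50 → roll 2  [load 100/125]
  50 → roll 3 (new)  [load 50/125]
  35 → roll 1  [load 125/125]
  30 → roll 3  [load 80/125]
  30 → roll 3  [load 110/125]
  30 → roll 4 (new)  [load 30/125]
  25 → roll 2  [load 125/125]
4 paper rolls opened.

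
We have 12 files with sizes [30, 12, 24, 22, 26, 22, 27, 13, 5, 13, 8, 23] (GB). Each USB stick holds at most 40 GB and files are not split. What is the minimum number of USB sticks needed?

7

Total = 30 + 27 + 26 + 24 + 23 + 22 + 22 + 13 + 13 + 12 + 8 + 5 = 225 GB.
Lower bound: ⌈225/40⌉ = 6 USB sticks.
Also, 7 files each exceed 20 GB, and no two of those can share a USB stick, so at least 7 USB sticks are needed.
A packing using 7 USB sticks:
  USB stick 1: 30 + 8 = 38
  USB stick 2: 27 + 13 = 40
  USB stick 3: 26 + 13 = 39
  USB stick 4: 24 + 12 = 36
  USB stick 5: 23 + 5 = 28
  USB stick 6: 22 = 22
  USB stick 7: 22 = 22
This matches the lower bound, so 7 is optimal.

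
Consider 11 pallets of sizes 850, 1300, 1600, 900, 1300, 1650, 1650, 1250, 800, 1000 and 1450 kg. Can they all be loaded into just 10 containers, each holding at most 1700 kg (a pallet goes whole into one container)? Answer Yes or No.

Yes

A valid assignment using 10 containers:
  container 1: 1650 = 1650
  container 2: 1650 = 1650
  container 3: 1600 = 1600
  container 4: 1450 = 1450
  container 5: 1300 = 1300
  container 6: 1300 = 1300
  container 7: 1250 = 1250
  container 8: 1000 = 1000
  container 9: 900 + 800 = 1700
  container 10: 850 = 850
Every load is within 1700 kg, so 10 containers suffice.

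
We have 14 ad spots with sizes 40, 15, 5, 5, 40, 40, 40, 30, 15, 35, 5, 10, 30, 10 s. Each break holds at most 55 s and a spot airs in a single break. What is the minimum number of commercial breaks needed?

7

Total = 40 + 40 + 40 + 40 + 35 + 30 + 30 + 15 + 15 + 10 + 10 + 5 + 5 + 5 = 320 s.
Lower bound: ⌈320/55⌉ = 6 commercial breaks.
Also, 7 ad spots each exceed 55/2 s, and no two of those can share a break, so at least 7 commercial breaks are needed.
A packing using 7 commercial breaks:
  break 1: 40 + 15 = 55
  break 2: 40 + 15 = 55
  break 3: 40 + 10 + 5 = 55
  break 4: 40 + 10 + 5 = 55
  break 5: 35 + 5 = 40
  break 6: 30 = 30
  break 7: 30 = 30
This matches the lower bound, so 7 is optimal.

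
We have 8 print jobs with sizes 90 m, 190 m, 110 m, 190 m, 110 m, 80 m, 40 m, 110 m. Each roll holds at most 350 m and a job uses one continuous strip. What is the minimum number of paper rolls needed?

Total = 190 + 190 + 110 + 110 + 110 + 90 + 80 + 40 = 920 m.
Lower bound: ⌈920/350⌉ = 3 paper rolls.
A packing using 3 paper rolls:
  roll 1: 190 + 110 + 40 = 340
  roll 2: 190 + 110 = 300
  roll 3: 110 + 90 + 80 = 280
This matches the lower bound, so 3 is optimal.

3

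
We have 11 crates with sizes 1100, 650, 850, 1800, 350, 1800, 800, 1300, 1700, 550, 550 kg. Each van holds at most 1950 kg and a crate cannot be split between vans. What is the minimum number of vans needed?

Total = 1800 + 1800 + 1700 + 1300 + 1100 + 850 + 800 + 650 + 550 + 550 + 350 = 11450 kg.
Lower bound: ⌈11450/1950⌉ = 6 vans.
A packing using 7 vans:
  van 1: 1800 = 1800
  van 2: 1800 = 1800
  van 3: 1700 = 1700
  van 4: 1300 + 650 = 1950
  van 5: 1100 + 850 = 1950
  van 6: 800 + 550 + 550 = 1900
  van 7: 350 = 350
No arrangement into 6 vans stays within capacity, so 7 is optimal.

7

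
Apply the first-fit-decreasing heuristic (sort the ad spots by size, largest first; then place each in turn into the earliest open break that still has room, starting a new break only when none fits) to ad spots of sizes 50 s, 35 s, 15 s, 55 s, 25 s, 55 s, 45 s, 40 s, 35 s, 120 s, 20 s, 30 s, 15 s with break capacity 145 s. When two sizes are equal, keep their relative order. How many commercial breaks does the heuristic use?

4

Sorted descending: 120, 55, 55, 50, 45, 40, 35, 35, 30, 25, 20, 15, 15.
  120 → break 1 (new)  [load 120/145]
  55 → break 2 (new)  [load 55/145]
  55 → break 2  [load 110/145]
  50 → break 3 (new)  [load 50/145]
  45 → break 3  [load 95/145]
  40 → break 3  [load 135/145]
  35 → break 2  [load 145/145]
  35 → break 4 (new)  [load 35/145]
  30 → break 4  [load 65/145]
  25 → break 1  [load 145/145]
  20 → break 4  [load 85/145]
  15 → break 4  [load 100/145]
  15 → break 4  [load 115/145]
4 commercial breaks opened.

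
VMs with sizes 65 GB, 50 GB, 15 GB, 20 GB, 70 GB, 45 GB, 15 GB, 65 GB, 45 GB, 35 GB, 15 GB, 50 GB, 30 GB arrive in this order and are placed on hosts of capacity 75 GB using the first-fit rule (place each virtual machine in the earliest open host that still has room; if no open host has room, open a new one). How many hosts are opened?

  65 → host 1 (new)  [load 65/75]
  50 → host 2 (new)  [load 50/75]
  15 → host 2  [load 65/75]
  20 → host 3 (new)  [load 20/75]
  70 → host 4 (new)  [load 70/75]
  45 → host 3  [load 65/75]
  15 → host 5 (new)  [load 15/75]
  65 → host 6 (new)  [load 65/75]
  45 → host 5  [load 60/75]
  35 → host 7 (new)  [load 35/75]
  15 → host 5  [load 75/75]
  50 → host 8 (new)  [load 50/75]
  30 → host 7  [load 65/75]
8 hosts opened.

8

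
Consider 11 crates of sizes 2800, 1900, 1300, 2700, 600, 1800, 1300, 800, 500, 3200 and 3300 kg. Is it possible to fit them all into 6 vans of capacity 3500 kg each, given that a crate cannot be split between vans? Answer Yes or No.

Total = 20200 kg; ⌈20200/3500⌉ = 6.
The bound of 6 does not rule out 6, but exhaustive search shows no assignment into 6 vans of capacity 3500 kg exists — the minimum is 7.

No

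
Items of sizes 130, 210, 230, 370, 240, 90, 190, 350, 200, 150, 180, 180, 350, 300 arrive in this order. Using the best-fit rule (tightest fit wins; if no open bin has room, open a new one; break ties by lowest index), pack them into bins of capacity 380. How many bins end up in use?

9

  130 → bin 1 (new)  [load 130/380]
  210 → bin 1  [load 340/380]
  230 → bin 2 (new)  [load 230/380]
  370 → bin 3 (new)  [load 370/380]
  240 → bin 4 (new)  [load 240/380]
  90 → bin 4  [load 330/380]
  190 → bin 5 (new)  [load 190/380]
  350 → bin 6 (new)  [load 350/380]
  200 → bin 7 (new)  [load 200/380]
  150 → bin 2  [load 380/380]
  180 → bin 7  [load 380/380]
  180 → bin 5  [load 370/380]
  350 → bin 8 (new)  [load 350/380]
  300 → bin 9 (new)  [load 300/380]
9 bins opened.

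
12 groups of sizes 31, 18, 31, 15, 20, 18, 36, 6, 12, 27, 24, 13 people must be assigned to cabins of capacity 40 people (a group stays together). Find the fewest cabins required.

7

Total = 36 + 31 + 31 + 27 + 24 + 20 + 18 + 18 + 15 + 13 + 12 + 6 = 251 people.
Lower bound: ⌈251/40⌉ = 7 cabins.
A packing using 7 cabins:
  cabin 1: 36 = 36
  cabin 2: 31 + 6 = 37
  cabin 3: 31 = 31
  cabin 4: 27 + 13 = 40
  cabin 5: 24 + 15 = 39
  cabin 6: 20 + 18 = 38
  cabin 7: 18 + 12 = 30
This matches the lower bound, so 7 is optimal.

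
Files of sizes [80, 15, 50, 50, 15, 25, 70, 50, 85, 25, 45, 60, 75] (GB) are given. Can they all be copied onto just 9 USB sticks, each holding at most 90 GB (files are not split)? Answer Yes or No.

A valid assignment using 9 USB sticks:
  USB stick 1: 85 = 85
  USB stick 2: 80 = 80
  USB stick 3: 75 + 15 = 90
  USB stick 4: 70 + 15 = 85
  USB stick 5: 60 + 25 = 85
  USB stick 6: 50 + 25 = 75
  USB stick 7: 50 = 50
  USB stick 8: 50 = 50
  USB stick 9: 45 = 45
Every load is within 90 GB, so 9 USB sticks suffice.

Yes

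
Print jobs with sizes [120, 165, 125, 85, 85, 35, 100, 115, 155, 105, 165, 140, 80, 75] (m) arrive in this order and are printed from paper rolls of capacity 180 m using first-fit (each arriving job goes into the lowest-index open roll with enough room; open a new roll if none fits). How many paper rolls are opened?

10

  120 → roll 1 (new)  [load 120/180]
  165 → roll 2 (new)  [load 165/180]
  125 → roll 3 (new)  [load 125/180]
  85 → roll 4 (new)  [load 85/180]
  85 → roll 4  [load 170/180]
  35 → roll 1  [load 155/180]
  100 → roll 5 (new)  [load 100/180]
  115 → roll 6 (new)  [load 115/180]
  155 → roll 7 (new)  [load 155/180]
  105 → roll 8 (new)  [load 105/180]
  165 → roll 9 (new)  [load 165/180]
  140 → roll 10 (new)  [load 140/180]
  80 → roll 5  [load 180/180]
  75 → roll 8  [load 180/180]
10 paper rolls opened.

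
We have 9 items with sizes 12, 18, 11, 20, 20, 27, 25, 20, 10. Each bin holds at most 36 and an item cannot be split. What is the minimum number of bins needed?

6

Total = 27 + 25 + 20 + 20 + 20 + 18 + 12 + 11 + 10 = 163.
Lower bound: ⌈163/36⌉ = 5 bins.
A packing using 6 bins:
  bin 1: 27 = 27
  bin 2: 25 + 11 = 36
  bin 3: 20 + 12 = 32
  bin 4: 20 + 10 = 30
  bin 5: 20 = 20
  bin 6: 18 = 18
No arrangement into 5 bins stays within capacity, so 6 is optimal.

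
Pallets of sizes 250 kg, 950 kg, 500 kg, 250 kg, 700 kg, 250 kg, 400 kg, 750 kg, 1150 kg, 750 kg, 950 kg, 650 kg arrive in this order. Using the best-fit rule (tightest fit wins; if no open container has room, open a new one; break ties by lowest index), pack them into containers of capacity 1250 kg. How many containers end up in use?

8

  250 → container 1 (new)  [load 250/1250]
  950 → container 1  [load 1200/1250]
  500 → container 2 (new)  [load 500/1250]
  250 → container 2  [load 750/1250]
  700 → container 3 (new)  [load 700/1250]
  250 → container 2  [load 1000/1250]
  400 → container 3  [load 1100/1250]
  750 → container 4 (new)  [load 750/1250]
  1150 → container 5 (new)  [load 1150/1250]
  750 → container 6 (new)  [load 750/1250]
  950 → container 7 (new)  [load 950/1250]
  650 → container 8 (new)  [load 650/1250]
8 containers opened.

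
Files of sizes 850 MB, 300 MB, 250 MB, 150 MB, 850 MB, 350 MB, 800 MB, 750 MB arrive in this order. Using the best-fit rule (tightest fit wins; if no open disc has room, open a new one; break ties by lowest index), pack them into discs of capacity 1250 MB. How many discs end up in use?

  850 → disc 1 (new)  [load 850/1250]
  300 → disc 1  [load 1150/1250]
  250 → disc 2 (new)  [load 250/1250]
  150 → disc 2  [load 400/1250]
  850 → disc 2  [load 1250/1250]
  350 → disc 3 (new)  [load 350/1250]
  800 → disc 3  [load 1150/1250]
  750 → disc 4 (new)  [load 750/1250]
4 discs opened.

4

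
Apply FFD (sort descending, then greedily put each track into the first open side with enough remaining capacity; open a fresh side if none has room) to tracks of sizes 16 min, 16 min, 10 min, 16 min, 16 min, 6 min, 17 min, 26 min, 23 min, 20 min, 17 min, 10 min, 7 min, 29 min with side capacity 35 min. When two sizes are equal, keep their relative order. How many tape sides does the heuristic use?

Sorted descending: 29, 26, 23, 20, 17, 17, 16, 16, 16, 16, 10, 10, 7, 6.
  29 → side 1 (new)  [load 29/35]
  26 → side 2 (new)  [load 26/35]
  23 → side 3 (new)  [load 23/35]
  20 → side 4 (new)  [load 20/35]
  17 → side 5 (new)  [load 17/35]
  17 → side 5  [load 34/35]
  16 → side 6 (new)  [load 16/35]
  16 → side 6  [load 32/35]
  16 → side 7 (new)  [load 16/35]
  16 → side 7  [load 32/35]
  10 → side 3  [load 33/35]
  10 → side 4  [load 30/35]
  7 → side 2  [load 33/35]
  6 → side 1  [load 35/35]
7 tape sides opened.

7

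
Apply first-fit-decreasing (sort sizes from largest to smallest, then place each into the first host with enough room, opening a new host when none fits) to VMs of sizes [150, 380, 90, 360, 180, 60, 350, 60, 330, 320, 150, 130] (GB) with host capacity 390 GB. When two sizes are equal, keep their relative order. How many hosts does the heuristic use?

7

Sorted descending: 380, 360, 350, 330, 320, 180, 150, 150, 130, 90, 60, 60.
  380 → host 1 (new)  [load 380/390]
  360 → host 2 (new)  [load 360/390]
  350 → host 3 (new)  [load 350/390]
  330 → host 4 (new)  [load 330/390]
  320 → host 5 (new)  [load 320/390]
  180 → host 6 (new)  [load 180/390]
  150 → host 6  [load 330/390]
  150 → host 7 (new)  [load 150/390]
  130 → host 7  [load 280/390]
  90 → host 7  [load 370/390]
  60 → host 4  [load 390/390]
  60 → host 5  [load 380/390]
7 hosts opened.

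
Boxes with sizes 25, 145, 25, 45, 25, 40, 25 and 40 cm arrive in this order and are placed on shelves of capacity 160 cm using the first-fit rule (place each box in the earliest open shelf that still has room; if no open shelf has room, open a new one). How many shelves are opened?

  25 → shelf 1 (new)  [load 25/160]
  145 → shelf 2 (new)  [load 145/160]
  25 → shelf 1  [load 50/160]
  45 → shelf 1  [load 95/160]
  25 → shelf 1  [load 120/160]
  40 → shelf 1  [load 160/160]
  25 → shelf 3 (new)  [load 25/160]
  40 → shelf 3  [load 65/160]
3 shelves opened.

3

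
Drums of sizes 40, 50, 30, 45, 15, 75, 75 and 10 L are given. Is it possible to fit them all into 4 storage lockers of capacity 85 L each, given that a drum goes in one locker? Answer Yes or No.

No

Total = 340 L; ⌈340/85⌉ = 4.
The bound of 4 does not rule out 4, but exhaustive search shows no assignment into 4 storage lockers of capacity 85 L exists — the minimum is 5.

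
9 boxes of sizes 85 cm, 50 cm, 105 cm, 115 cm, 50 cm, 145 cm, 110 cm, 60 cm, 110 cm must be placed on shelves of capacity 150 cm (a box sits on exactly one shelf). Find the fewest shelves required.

7

Total = 145 + 115 + 110 + 110 + 105 + 85 + 60 + 50 + 50 = 830 cm.
Lower bound: ⌈830/150⌉ = 6 shelves.
A packing using 7 shelves:
  shelf 1: 145 = 145
  shelf 2: 115 = 115
  shelf 3: 110 = 110
  shelf 4: 110 = 110
  shelf 5: 105 = 105
  shelf 6: 85 + 60 = 145
  shelf 7: 50 + 50 = 100
No arrangement into 6 shelves stays within capacity, so 7 is optimal.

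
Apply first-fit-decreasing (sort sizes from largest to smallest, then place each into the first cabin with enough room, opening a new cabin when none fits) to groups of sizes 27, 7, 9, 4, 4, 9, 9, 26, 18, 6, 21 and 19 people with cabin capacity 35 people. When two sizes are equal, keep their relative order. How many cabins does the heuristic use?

Sorted descending: 27, 26, 21, 19, 18, 9, 9, 9, 7, 6, 4, 4.
  27 → cabin 1 (new)  [load 27/35]
  26 → cabin 2 (new)  [load 26/35]
  21 → cabin 3 (new)  [load 21/35]
  19 → cabin 4 (new)  [load 19/35]
  18 → cabin 5 (new)  [load 18/35]
  9 → cabin 2  [load 35/35]
  9 → cabin 3  [load 30/35]
  9 → cabin 4  [load 28/35]
  7 → cabin 1  [load 34/35]
  6 → cabin 4  [load 34/35]
  4 → cabin 3  [load 34/35]
  4 → cabin 5  [load 22/35]
5 cabins opened.

5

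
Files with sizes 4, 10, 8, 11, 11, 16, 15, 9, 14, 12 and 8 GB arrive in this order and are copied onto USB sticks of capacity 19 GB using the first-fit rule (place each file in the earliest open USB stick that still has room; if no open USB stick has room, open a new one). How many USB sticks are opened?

8

  4 → USB stick 1 (new)  [load 4/19]
  10 → USB stick 1  [load 14/19]
  8 → USB stick 2 (new)  [load 8/19]
  11 → USB stick 2  [load 19/19]
  11 → USB stick 3 (new)  [load 11/19]
  16 → USB stick 4 (new)  [load 16/19]
  15 → USB stick 5 (new)  [load 15/19]
  9 → USB stick 6 (new)  [load 9/19]
  14 → USB stick 7 (new)  [load 14/19]
  12 → USB stick 8 (new)  [load 12/19]
  8 → USB stick 3  [load 19/19]
8 USB sticks opened.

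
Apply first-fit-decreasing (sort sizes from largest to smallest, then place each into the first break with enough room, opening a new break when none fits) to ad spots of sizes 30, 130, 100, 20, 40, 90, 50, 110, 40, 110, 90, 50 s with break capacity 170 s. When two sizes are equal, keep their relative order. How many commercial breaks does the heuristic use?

Sorted descending: 130, 110, 110, 100, 90, 90, 50, 50, 40, 40, 30, 20.
  130 → break 1 (new)  [load 130/170]
  110 → break 2 (new)  [load 110/170]
  110 → break 3 (new)  [load 110/170]
  100 → break 4 (new)  [load 100/170]
  90 → break 5 (new)  [load 90/170]
  90 → break 6 (new)  [load 90/170]
  50 → break 2  [load 160/170]
  50 → break 3  [load 160/170]
  40 → break 1  [load 170/170]
  40 → break 4  [load 140/170]
  30 → break 4  [load 170/170]
  20 → break 5  [load 110/170]
6 commercial breaks opened.

6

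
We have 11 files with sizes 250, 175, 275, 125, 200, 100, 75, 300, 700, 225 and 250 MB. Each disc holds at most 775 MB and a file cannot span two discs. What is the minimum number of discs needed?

Total = 700 + 300 + 275 + 250 + 250 + 225 + 200 + 175 + 125 + 100 + 75 = 2675 MB.
Lower bound: ⌈2675/775⌉ = 4 discs.
A packing using 4 discs:
  disc 1: 700 + 75 = 775
  disc 2: 300 + 275 + 200 = 775
  disc 3: 250 + 250 + 225 = 725
  disc 4: 175 + 125 + 100 = 400
This matches the lower bound, so 4 is optimal.

4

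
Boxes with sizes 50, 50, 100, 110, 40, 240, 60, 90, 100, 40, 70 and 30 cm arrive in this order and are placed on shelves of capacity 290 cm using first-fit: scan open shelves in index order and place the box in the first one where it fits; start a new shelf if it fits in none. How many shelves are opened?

  50 → shelf 1 (new)  [load 50/290]
  50 → shelf 1  [load 100/290]
  100 → shelf 1  [load 200/290]
  110 → shelf 2 (new)  [load 110/290]
  40 → shelf 1  [load 240/290]
  240 → shelf 3 (new)  [load 240/290]
  60 → shelf 2  [load 170/290]
  90 → shelf 2  [load 260/290]
  100 → shelf 4 (new)  [load 100/290]
  40 → shelf 1  [load 280/290]
  70 → shelf 4  [load 170/290]
  30 → shelf 2  [load 290/290]
4 shelves opened.

4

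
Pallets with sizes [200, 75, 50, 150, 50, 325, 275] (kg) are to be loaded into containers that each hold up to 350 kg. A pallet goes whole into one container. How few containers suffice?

4

Total = 325 + 275 + 200 + 150 + 75 + 50 + 50 = 1125 kg.
Lower bound: ⌈1125/350⌉ = 4 containers.
A packing using 4 containers:
  container 1: 325 = 325
  container 2: 275 + 75 = 350
  container 3: 200 + 150 = 350
  container 4: 50 + 50 = 100
This matches the lower bound, so 4 is optimal.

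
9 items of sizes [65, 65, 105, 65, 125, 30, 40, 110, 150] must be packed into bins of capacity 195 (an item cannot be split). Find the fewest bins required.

Total = 150 + 125 + 110 + 105 + 65 + 65 + 65 + 40 + 30 = 755.
Lower bound: ⌈755/195⌉ = 4 bins.
A packing using 5 bins:
  bin 1: 150 + 40 = 190
  bin 2: 125 + 65 = 190
  bin 3: 110 + 65 = 175
  bin 4: 105 + 65 = 170
  bin 5: 30 = 30
No arrangement into 4 bins stays within capacity, so 5 is optimal.

5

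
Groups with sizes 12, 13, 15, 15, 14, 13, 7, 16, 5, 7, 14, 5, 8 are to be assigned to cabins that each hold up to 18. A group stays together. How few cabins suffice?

10

Total = 16 + 15 + 15 + 14 + 14 + 13 + 13 + 12 + 8 + 7 + 7 + 5 + 5 = 144.
Lower bound: ⌈144/18⌉ = 8 cabins.
A packing using 10 cabins:
  cabin 1: 16 = 16
  cabin 2: 15 = 15
  cabin 3: 15 = 15
  cabin 4: 14 = 14
  cabin 5: 14 = 14
  cabin 6: 13 + 5 = 18
  cabin 7: 13 + 5 = 18
  cabin 8: 12 = 12
  cabin 9: 8 + 7 = 15
  cabin 10: 7 = 7
No arrangement into 9 cabins stays within capacity, so 10 is optimal.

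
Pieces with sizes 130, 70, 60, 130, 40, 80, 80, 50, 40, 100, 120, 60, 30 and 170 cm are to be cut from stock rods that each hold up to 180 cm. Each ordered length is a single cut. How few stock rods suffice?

7

Total = 170 + 130 + 130 + 120 + 100 + 80 + 80 + 70 + 60 + 60 + 50 + 40 + 40 + 30 = 1160 cm.
Lower bound: ⌈1160/180⌉ = 7 stock rods.
A packing using 7 stock rods:
  stock rod 1: 170 = 170
  stock rod 2: 130 + 50 = 180
  stock rod 3: 130 + 40 = 170
  stock rod 4: 120 + 60 = 180
  stock rod 5: 100 + 80 = 180
  stock rod 6: 80 + 70 + 30 = 180
  stock rod 7: 60 + 40 = 100
This matches the lower bound, so 7 is optimal.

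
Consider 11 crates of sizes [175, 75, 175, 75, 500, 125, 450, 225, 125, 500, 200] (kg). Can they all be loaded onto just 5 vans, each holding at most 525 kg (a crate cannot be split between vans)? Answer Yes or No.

Total = 2625 kg; ⌈2625/525⌉ = 5.
The bound of 5 does not rule out 5, but exhaustive search shows no assignment into 5 vans of capacity 525 kg exists — the minimum is 6.

No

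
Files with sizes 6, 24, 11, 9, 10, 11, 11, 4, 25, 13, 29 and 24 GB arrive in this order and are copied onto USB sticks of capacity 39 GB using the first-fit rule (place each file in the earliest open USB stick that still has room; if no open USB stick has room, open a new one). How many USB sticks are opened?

  6 → USB stick 1 (new)  [load 6/39]
  24 → USB stick 1  [load 30/39]
  11 → USB stick 2 (new)  [load 11/39]
  9 → USB stick 1  [load 39/39]
  10 → USB stick 2  [load 21/39]
  11 → USB stick 2  [load 32/39]
  11 → USB stick 3 (new)  [load 11/39]
  4 → USB stick 2  [load 36/39]
  25 → USB stick 3  [load 36/39]
  13 → USB stick 4 (new)  [load 13/39]
  29 → USB stick 5 (new)  [load 29/39]
  24 → USB stick 4  [load 37/39]
5 USB sticks opened.

5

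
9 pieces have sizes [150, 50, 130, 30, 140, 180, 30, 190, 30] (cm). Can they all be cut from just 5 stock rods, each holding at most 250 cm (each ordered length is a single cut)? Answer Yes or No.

A valid assignment using 5 stock rods:
  stock rod 1: 190 + 50 = 240
  stock rod 2: 180 + 30 + 30 = 240
  stock rod 3: 150 + 30 = 180
  stock rod 4: 140 = 140
  stock rod 5: 130 = 130
Every load is within 250 cm, so 5 stock rods suffice.

Yes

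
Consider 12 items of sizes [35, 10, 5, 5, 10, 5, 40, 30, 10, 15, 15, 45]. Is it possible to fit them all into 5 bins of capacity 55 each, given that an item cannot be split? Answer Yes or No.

Yes

A valid assignment using 5 bins:
  bin 1: 45 + 10 = 55
  bin 2: 40 + 15 = 55
  bin 3: 35 + 15 + 5 = 55
  bin 4: 30 + 10 + 10 + 5 = 55
  bin 5: 5 = 5
Every load is within 55, so 5 bins suffice.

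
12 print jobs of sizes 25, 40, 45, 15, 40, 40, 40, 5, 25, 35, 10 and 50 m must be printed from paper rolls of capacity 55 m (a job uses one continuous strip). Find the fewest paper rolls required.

Total = 50 + 45 + 40 + 40 + 40 + 40 + 35 + 25 + 25 + 15 + 10 + 5 = 370 m.
Lower bound: ⌈370/55⌉ = 7 paper rolls.
A packing using 8 paper rolls:
  roll 1: 50 + 5 = 55
  roll 2: 45 + 10 = 55
  roll 3: 40 + 15 = 55
  roll 4: 40 = 40
  roll 5: 40 = 40
  roll 6: 40 = 40
  roll 7: 35 = 35
  roll 8: 25 + 25 = 50
No arrangement into 7 paper rolls stays within capacity, so 8 is optimal.

8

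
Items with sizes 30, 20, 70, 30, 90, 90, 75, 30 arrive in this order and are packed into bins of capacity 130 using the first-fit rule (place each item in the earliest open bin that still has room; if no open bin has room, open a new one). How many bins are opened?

  30 → bin 1 (new)  [load 30/130]
  20 → bin 1  [load 50/130]
  70 → bin 1  [load 120/130]
  30 → bin 2 (new)  [load 30/130]
  90 → bin 2  [load 120/130]
  90 → bin 3 (new)  [load 90/130]
  75 → bin 4 (new)  [load 75/130]
  30 → bin 3  [load 120/130]
4 bins opened.

4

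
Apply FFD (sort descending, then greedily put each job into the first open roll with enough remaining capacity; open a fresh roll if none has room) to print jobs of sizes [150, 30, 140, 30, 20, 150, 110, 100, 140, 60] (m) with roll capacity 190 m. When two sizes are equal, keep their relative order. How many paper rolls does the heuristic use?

Sorted descending: 150, 150, 140, 140, 110, 100, 60, 30, 30, 20.
  150 → roll 1 (new)  [load 150/190]
  150 → roll 2 (new)  [load 150/190]
  140 → roll 3 (new)  [load 140/190]
  140 → roll 4 (new)  [load 140/190]
  110 → roll 5 (new)  [load 110/190]
  100 → roll 6 (new)  [load 100/190]
  60 → roll 5  [load 170/190]
  30 → roll 1  [load 180/190]
  30 → roll 2  [load 180/190]
  20 → roll 3  [load 160/190]
6 paper rolls opened.

6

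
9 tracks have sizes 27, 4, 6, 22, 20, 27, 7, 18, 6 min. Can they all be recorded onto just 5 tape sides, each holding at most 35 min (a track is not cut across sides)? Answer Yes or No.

A valid assignment using 5 tape sides:
  side 1: 27 + 7 = 34
  side 2: 27 + 6 = 33
  side 3: 22 + 6 + 4 = 32
  side 4: 20 = 20
  side 5: 18 = 18
Every load is within 35 min, so 5 tape sides suffice.

Yes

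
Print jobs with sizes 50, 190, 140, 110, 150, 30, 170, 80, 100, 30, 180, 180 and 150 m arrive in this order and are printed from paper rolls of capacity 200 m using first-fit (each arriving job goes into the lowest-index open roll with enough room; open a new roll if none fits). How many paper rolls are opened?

9

  50 → roll 1 (new)  [load 50/200]
  190 → roll 2 (new)  [load 190/200]
  140 → roll 1  [load 190/200]
  110 → roll 3 (new)  [load 110/200]
  150 → roll 4 (new)  [load 150/200]
  30 → roll 3  [load 140/200]
  170 → roll 5 (new)  [load 170/200]
  80 → roll 6 (new)  [load 80/200]
  100 → roll 6  [load 180/200]
  30 → roll 3  [load 170/200]
  180 → roll 7 (new)  [load 180/200]
  180 → roll 8 (new)  [load 180/200]
  150 → roll 9 (new)  [load 150/200]
9 paper rolls opened.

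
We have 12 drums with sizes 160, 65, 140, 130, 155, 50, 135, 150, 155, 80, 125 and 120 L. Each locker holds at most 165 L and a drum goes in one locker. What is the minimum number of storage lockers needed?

11

Total = 160 + 155 + 155 + 150 + 140 + 135 + 130 + 125 + 120 + 80 + 65 + 50 = 1465 L.
Lower bound: ⌈1465/165⌉ = 9 storage lockers.
A packing using 11 storage lockers:
  locker 1: 160 = 160
  locker 2: 155 = 155
  locker 3: 155 = 155
  locker 4: 150 = 150
  locker 5: 140 = 140
  locker 6: 135 = 135
  locker 7: 130 = 130
  locker 8: 125 = 125
  locker 9: 120 = 120
  locker 10: 80 + 65 = 145
  locker 11: 50 = 50
No arrangement into 10 storage lockers stays within capacity, so 11 is optimal.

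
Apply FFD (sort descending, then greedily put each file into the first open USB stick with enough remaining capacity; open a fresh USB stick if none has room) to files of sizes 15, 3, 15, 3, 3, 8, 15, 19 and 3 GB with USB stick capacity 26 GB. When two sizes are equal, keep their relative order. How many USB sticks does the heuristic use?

Sorted descending: 19, 15, 15, 15, 8, 3, 3, 3, 3.
  19 → USB stick 1 (new)  [load 19/26]
  15 → USB stick 2 (new)  [load 15/26]
  15 → USB stick 3 (new)  [load 15/26]
  15 → USB stick 4 (new)  [load 15/26]
  8 → USB stick 2  [load 23/26]
  3 → USB stick 1  [load 22/26]
  3 → USB stick 1  [load 25/26]
  3 → USB stick 2  [load 26/26]
  3 → USB stick 3  [load 18/26]
4 USB sticks opened.

4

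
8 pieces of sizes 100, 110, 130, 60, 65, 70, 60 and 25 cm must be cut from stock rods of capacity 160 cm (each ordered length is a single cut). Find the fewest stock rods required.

5

Total = 130 + 110 + 100 + 70 + 65 + 60 + 60 + 25 = 620 cm.
Lower bound: ⌈620/160⌉ = 4 stock rods.
A packing using 5 stock rods:
  stock rod 1: 130 + 25 = 155
  stock rod 2: 110 = 110
  stock rod 3: 100 + 60 = 160
  stock rod 4: 70 + 65 = 135
  stock rod 5: 60 = 60
No arrangement into 4 stock rods stays within capacity, so 5 is optimal.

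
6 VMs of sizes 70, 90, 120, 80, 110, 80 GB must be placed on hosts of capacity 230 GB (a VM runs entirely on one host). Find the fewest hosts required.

Total = 120 + 110 + 90 + 80 + 80 + 70 = 550 GB.
Lower bound: ⌈550/230⌉ = 3 hosts.
A packing using 3 hosts:
  host 1: 120 + 110 = 230
  host 2: 90 + 80 = 170
  host 3: 80 + 70 = 150
This matches the lower bound, so 3 is optimal.

3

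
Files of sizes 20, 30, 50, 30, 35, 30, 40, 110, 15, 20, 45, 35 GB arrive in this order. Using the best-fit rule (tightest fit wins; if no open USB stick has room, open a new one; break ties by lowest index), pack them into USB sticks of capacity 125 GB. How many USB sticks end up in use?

4

  20 → USB stick 1 (new)  [load 20/125]
  30 → USB stick 1  [load 50/125]
  50 → USB stick 1  [load 100/125]
  30 → USB stick 2 (new)  [load 30/125]
  35 → USB stick 2  [load 65/125]
  30 → USB stick 2  [load 95/125]
  40 → USB stick 3 (new)  [load 40/125]
  110 → USB stick 4 (new)  [load 110/125]
  15 → USB stick 4  [load 125/125]
  20 → USB stick 1  [load 120/125]
  45 → USB stick 3  [load 85/125]
  35 → USB stick 3  [load 120/125]
4 USB sticks opened.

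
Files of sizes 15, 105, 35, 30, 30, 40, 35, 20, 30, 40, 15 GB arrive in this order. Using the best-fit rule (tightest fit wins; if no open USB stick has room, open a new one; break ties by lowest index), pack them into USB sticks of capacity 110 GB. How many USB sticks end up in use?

  15 → USB stick 1 (new)  [load 15/110]
  105 → USB stick 2 (new)  [load 105/110]
  35 → USB stick 1  [load 50/110]
  30 → USB stick 1  [load 80/110]
  30 → USB stick 1  [load 110/110]
  40 → USB stick 3 (new)  [load 40/110]
  35 → USB stick 3  [load 75/110]
  20 → USB stick 3  [load 95/110]
  30 → USB stick 4 (new)  [load 30/110]
  40 → USB stick 4  [load 70/110]
  15 → USB stick 3  [load 110/110]
4 USB sticks opened.

4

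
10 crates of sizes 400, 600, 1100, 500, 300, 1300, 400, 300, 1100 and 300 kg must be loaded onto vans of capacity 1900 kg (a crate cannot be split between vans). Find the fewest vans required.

4

Total = 1300 + 1100 + 1100 + 600 + 500 + 400 + 400 + 300 + 300 + 300 = 6300 kg.
Lower bound: ⌈6300/1900⌉ = 4 vans.
A packing using 4 vans:
  van 1: 1300 + 600 = 1900
  van 2: 1100 + 500 + 300 = 1900
  van 3: 1100 + 400 + 400 = 1900
  van 4: 300 + 300 = 600
This matches the lower bound, so 4 is optimal.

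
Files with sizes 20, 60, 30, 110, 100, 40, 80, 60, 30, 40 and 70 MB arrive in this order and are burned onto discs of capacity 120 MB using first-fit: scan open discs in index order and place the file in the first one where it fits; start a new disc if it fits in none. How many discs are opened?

  20 → disc 1 (new)  [load 20/120]
  60 → disc 1  [load 80/120]
  30 → disc 1  [load 110/120]
  110 → disc 2 (new)  [load 110/120]
  100 → disc 3 (new)  [load 100/120]
  40 → disc 4 (new)  [load 40/120]
  80 → disc 4  [load 120/120]
  60 → disc 5 (new)  [load 60/120]
  30 → disc 5  [load 90/120]
  40 → disc 6 (new)  [load 40/120]
  70 → disc 6  [load 110/120]
6 discs opened.

6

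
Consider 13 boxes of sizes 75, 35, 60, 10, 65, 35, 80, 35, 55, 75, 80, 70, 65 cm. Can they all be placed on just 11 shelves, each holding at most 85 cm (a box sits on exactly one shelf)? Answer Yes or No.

Yes

A valid assignment using 11 shelves:
  shelf 1: 80 = 80
  shelf 2: 80 = 80
  shelf 3: 75 + 10 = 85
  shelf 4: 75 = 75
  shelf 5: 70 = 70
  shelf 6: 65 = 65
  shelf 7: 65 = 65
  shelf 8: 60 = 60
  shelf 9: 55 = 55
  shelf 10: 35 + 35 = 70
  shelf 11: 35 = 35
Every load is within 85 cm, so 11 shelves suffice.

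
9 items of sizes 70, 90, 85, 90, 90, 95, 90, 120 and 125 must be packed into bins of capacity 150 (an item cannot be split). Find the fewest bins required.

9

Total = 125 + 120 + 95 + 90 + 90 + 90 + 90 + 85 + 70 = 855.
Lower bound: ⌈855/150⌉ = 6 bins.
Also, 8 items each exceed 75, and no two of those can share a bin, so at least 8 bins are needed.
A packing using 9 bins:
  bin 1: 125 = 125
  bin 2: 120 = 120
  bin 3: 95 = 95
  bin 4: 90 = 90
  bin 5: 90 = 90
  bin 6: 90 = 90
  bin 7: 90 = 90
  bin 8: 85 = 85
  bin 9: 70 = 70
No arrangement into 8 bins stays within capacity, so 9 is optimal.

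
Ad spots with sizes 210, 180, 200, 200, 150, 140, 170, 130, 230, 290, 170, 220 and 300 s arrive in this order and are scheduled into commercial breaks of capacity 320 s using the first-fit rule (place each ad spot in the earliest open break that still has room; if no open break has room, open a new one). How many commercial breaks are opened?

10

  210 → break 1 (new)  [load 210/320]
  180 → break 2 (new)  [load 180/320]
  200 → break 3 (new)  [load 200/320]
  200 → break 4 (new)  [load 200/320]
  150 → break 5 (new)  [load 150/320]
  140 → break 2  [load 320/320]
  170 → break 5  [load 320/320]
  130 → break 6 (new)  [load 130/320]
  230 → break 7 (new)  [load 230/320]
  290 → break 8 (new)  [load 290/320]
  170 → break 6  [load 300/320]
  220 → break 9 (new)  [load 220/320]
  300 → break 10 (new)  [load 300/320]
10 commercial breaks opened.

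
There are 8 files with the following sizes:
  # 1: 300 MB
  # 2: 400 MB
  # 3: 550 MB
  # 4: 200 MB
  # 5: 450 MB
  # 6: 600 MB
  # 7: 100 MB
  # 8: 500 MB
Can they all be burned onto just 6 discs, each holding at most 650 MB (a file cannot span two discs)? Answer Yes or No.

A valid assignment using 6 discs:
  disc 1: 600 = 600
  disc 2: 550 + 100 = 650
  disc 3: 500 = 500
  disc 4: 450 + 200 = 650
  disc 5: 400 = 400
  disc 6: 300 = 300
Every load is within 650 MB, so 6 discs suffice.

Yes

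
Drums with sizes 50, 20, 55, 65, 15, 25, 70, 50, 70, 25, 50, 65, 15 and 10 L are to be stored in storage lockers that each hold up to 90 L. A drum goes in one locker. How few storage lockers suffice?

Total = 70 + 70 + 65 + 65 + 55 + 50 + 50 + 50 + 25 + 25 + 20 + 15 + 15 + 10 = 585 L.
Lower bound: ⌈585/90⌉ = 7 storage lockers.
Also, 8 drums each exceed 45 L, and no two of those can share a locker, so at least 8 storage lockers are needed.
A packing using 8 storage lockers:
  locker 1: 70 + 20 = 90
  locker 2: 70 + 15 = 85
  locker 3: 65 + 25 = 90
  locker 4: 65 + 25 = 90
  locker 5: 55 + 15 + 10 = 80
  locker 6: 50 = 50
  locker 7: 50 = 50
  locker 8: 50 = 50
This matches the lower bound, so 8 is optimal.

8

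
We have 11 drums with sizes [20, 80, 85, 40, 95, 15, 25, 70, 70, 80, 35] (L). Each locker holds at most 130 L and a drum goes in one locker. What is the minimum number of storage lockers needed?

Total = 95 + 85 + 80 + 80 + 70 + 70 + 40 + 35 + 25 + 20 + 15 = 615 L.
Lower bound: ⌈615/130⌉ = 5 storage lockers.
Also, 6 drums each exceed 65 L, and no two of those can share a locker, so at least 6 storage lockers are needed.
A packing using 6 storage lockers:
  locker 1: 95 + 35 = 130
  locker 2: 85 + 40 = 125
  locker 3: 80 + 25 + 20 = 125
  locker 4: 80 + 15 = 95
  locker 5: 70 = 70
  locker 6: 70 = 70
This matches the lower bound, so 6 is optimal.

6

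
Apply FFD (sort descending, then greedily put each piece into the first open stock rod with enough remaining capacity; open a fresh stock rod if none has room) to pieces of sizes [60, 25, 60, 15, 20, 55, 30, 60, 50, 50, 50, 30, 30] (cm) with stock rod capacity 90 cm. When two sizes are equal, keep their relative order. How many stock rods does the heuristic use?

7

Sorted descending: 60, 60, 60, 55, 50, 50, 50, 30, 30, 30, 25, 20, 15.
  60 → stock rod 1 (new)  [load 60/90]
  60 → stock rod 2 (new)  [load 60/90]
  60 → stock rod 3 (new)  [load 60/90]
  55 → stock rod 4 (new)  [load 55/90]
  50 → stock rod 5 (new)  [load 50/90]
  50 → stock rod 6 (new)  [load 50/90]
  50 → stock rod 7 (new)  [load 50/90]
  30 → stock rod 1  [load 90/90]
  30 → stock rod 2  [load 90/90]
  30 → stock rod 3  [load 90/90]
  25 → stock rod 4  [load 80/90]
  20 → stock rod 5  [load 70/90]
  15 → stock rod 5  [load 85/90]
7 stock rods opened.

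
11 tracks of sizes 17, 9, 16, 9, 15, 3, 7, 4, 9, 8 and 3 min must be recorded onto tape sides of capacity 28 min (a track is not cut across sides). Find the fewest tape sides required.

Total = 17 + 16 + 15 + 9 + 9 + 9 + 8 + 7 + 4 + 3 + 3 = 100 min.
Lower bound: ⌈100/28⌉ = 4 tape sides.
A packing using 4 tape sides:
  side 1: 17 + 9 = 26
  side 2: 16 + 9 + 3 = 28
  side 3: 15 + 9 + 4 = 28
  side 4: 8 + 7 + 3 = 18
This matches the lower bound, so 4 is optimal.

4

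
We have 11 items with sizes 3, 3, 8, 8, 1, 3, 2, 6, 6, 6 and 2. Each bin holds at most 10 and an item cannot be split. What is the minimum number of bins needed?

5

Total = 8 + 8 + 6 + 6 + 6 + 3 + 3 + 3 + 2 + 2 + 1 = 48.
Lower bound: ⌈48/10⌉ = 5 bins.
A packing using 5 bins:
  bin 1: 8 + 2 = 10
  bin 2: 8 + 2 = 10
  bin 3: 6 + 3 + 1 = 10
  bin 4: 6 + 3 = 9
  bin 5: 6 + 3 = 9
This matches the lower bound, so 5 is optimal.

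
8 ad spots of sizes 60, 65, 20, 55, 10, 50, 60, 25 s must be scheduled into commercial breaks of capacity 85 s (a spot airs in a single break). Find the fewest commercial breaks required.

Total = 65 + 60 + 60 + 55 + 50 + 25 + 20 + 10 = 345 s.
Lower bound: ⌈345/85⌉ = 5 commercial breaks.
A packing using 5 commercial breaks:
  break 1: 65 + 20 = 85
  break 2: 60 + 25 = 85
  break 3: 60 + 10 = 70
  break 4: 55 = 55
  break 5: 50 = 50
This matches the lower bound, so 5 is optimal.

5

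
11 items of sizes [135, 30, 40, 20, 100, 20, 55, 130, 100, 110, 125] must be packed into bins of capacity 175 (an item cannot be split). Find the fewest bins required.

6

Total = 135 + 130 + 125 + 110 + 100 + 100 + 55 + 40 + 30 + 20 + 20 = 865.
Lower bound: ⌈865/175⌉ = 5 bins.
Also, 6 items each exceed 175/2, and no two of those can share a bin, so at least 6 bins are needed.
A packing using 6 bins:
  bin 1: 135 + 40 = 175
  bin 2: 130 + 30 = 160
  bin 3: 125 + 20 + 20 = 165
  bin 4: 110 + 55 = 165
  bin 5: 100 = 100
  bin 6: 100 = 100
This matches the lower bound, so 6 is optimal.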